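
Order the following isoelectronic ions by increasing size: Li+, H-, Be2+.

All of these have 2 electrons, so size is governed by nuclear charge alone: the more protons, the stronger the pull on the same electron cloud, and the smaller the ion.
Nuclear charges: Be2+ (Z=4), Li+ (Z=3), H- (Z=1).
Smallest to largest: Be2+ < Li+ < H-.

Be2+ < Li+ < H-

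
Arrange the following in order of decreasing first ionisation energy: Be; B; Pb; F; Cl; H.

F > H > Cl > Be > B > Pb

Removing the outermost electron gets harder across a period and easier down a group.
These span different periods and groups, so the two trends combine.
B > Pb: the two effects oppose for this pair; the down-group effect wins (801 vs 716 kJ/mol).
Be > B: this pair runs against the simple trend — see the exception note.
Cl > Be: period and group pull opposite ways; the across-period shift dominates (1251 vs 900 kJ/mol).
H > Cl: the two effects oppose for this pair; the down-group effect wins (1312 vs 1251 kJ/mol).
F > H: the two effects oppose for this pair; the across-period effect wins (1681 vs 1312 kJ/mol).
Note the exception: Be has a higher first ionization energy than B, contrary to the simple trend — removing B's lone 2p electron is easier than breaking Be's filled 2s².
For reference (kJ/mol): H 1312, Be 900, B 801, F 1681, Cl 1251, Pb 716.
So from highest to lowest: F > H > Cl > Be > B > Pb.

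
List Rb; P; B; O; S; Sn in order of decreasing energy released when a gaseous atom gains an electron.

S > O > Sn > P > Rb > B

Electron affinity generally becomes more exothermic across a period toward the halogens and less exothermic down a group.
Here both period and group differ, so the two effects have to be weighed against each other.
Rb > B: this pair runs against the simple trend — see the exception note.
P > Rb: both effects reinforce here, so P is clearly the higher of the two.
Sn > P: this pair runs against the simple trend — see the exception note.
O > Sn: both effects reinforce here, so O is clearly the higher of the two.
S > O: this pair runs against the simple trend — see the exception note.
Note the exception: Rb has a higher electron affinity than B, contrary to the simple trend — B's ns²np¹ configuration gives only a small electron affinity — the sparsely filled np subshell binds an added electron weakly.
Note the exception: Sn has a higher electron affinity than P, contrary to the simple trend — adding an electron to P's half-filled np³ subshell costs electron-pairing energy.
Note the exception: S has a higher electron affinity than O, contrary to the simple trend — the compact 2p subshell of O repels the added electron more than S's larger 3p does.
For reference (kJ/mol): B 27, O 141, P 72, S 200, Rb 47, Sn 107.
So from highest to lowest: S > O > Sn > P > Rb > B.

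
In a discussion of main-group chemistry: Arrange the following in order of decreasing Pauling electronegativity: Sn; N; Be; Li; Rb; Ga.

N > Sn > Ga > Be > Li > Rb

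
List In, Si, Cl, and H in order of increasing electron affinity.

In < H < Si < Cl

H is in period 1, group 1; Si is in period 3, group 14; Cl is in period 3, group 17; In is in period 5, group 13.
Atoms with high Z_eff and room in the valence shell (especially the halogens) have the most exothermic electron affinities.
These span different periods and groups, so the two trends combine.
H > In: the two effects oppose for this pair; the down-group effect wins (73 vs 29 kJ/mol).
Si > H: the two effects oppose for this pair; the across-period effect wins (134 vs 73 kJ/mol).
Cl > Si: Cl lies to the right of Si in period 3, so the across-period effect alone puts Cl higher.
Approximate values (kJ/mol): H 73, Si 134, Cl 349, In 29.
So from lowest to highest: In < H < Si < Cl.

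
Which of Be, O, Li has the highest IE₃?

Be

After 2 electrons have been removed, what remains? Be²⁺ is the bare [He] core; O²⁺ still has 4 valence electrons; Li²⁺ is already 1 electron into the core.
Core electrons are held far more tightly than valence electrons, so Li and Be top the IE_3 order.
The numbers (kJ/mol): Be 14849, O 5300, Li 11815.
Overall IE_3 order: O < Li < Be.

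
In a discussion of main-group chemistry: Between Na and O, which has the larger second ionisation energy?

Na

After 1 electron has been removed, what remains? Na⁺ is the bare [Ne] core; O⁺ still has 5 valence electrons.
Breaking into a closed-shell core is much more expensive than removing a leftover valence electron — Na has the largest IE_2 here.
Approximate IE_2 values (kJ/mol): Na 4562, O 3388.
So the second ionization energies run O < Na.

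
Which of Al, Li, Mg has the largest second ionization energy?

After 1 electron has been removed, what remains? Al⁺ still has 2 valence electrons; Li⁺ is the bare [He] core; Mg⁺ still has 1 valence electron.
Core electrons are held far more tightly than valence electrons, so Li tops the IE_2 order.
Valence configurations: Al⁺ [Ne]3s², Mg⁺ [Ne]3s¹.
Approximate IE_2 values (kJ/mol): Al 1817, Li 7298, Mg 1451.
Hence IE_2: Mg < Al < Li.

Li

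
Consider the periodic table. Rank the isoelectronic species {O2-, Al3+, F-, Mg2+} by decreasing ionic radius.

O2-, F-, Mg2+, Al3+

All of these have 10 electrons, so size is governed by nuclear charge alone: the more protons, the stronger the pull on the same electron cloud, and the smaller the ion.
Nuclear charges: Al3+ (Z=13), Mg2+ (Z=12), F- (Z=9), O2- (Z=8).
Largest to smallest: O2- > F- > Mg2+ > Al3+.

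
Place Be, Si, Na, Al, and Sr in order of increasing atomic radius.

Be < Si < Al < Na < Sr

Across a period the added protons contract the valence shell; down a group each new principal shell makes the atom larger.
Neither a single period nor a single group — weigh both effects.
Si > Be: period and group pull opposite ways; the down-group shift dominates (116 vs 102 pm).
Al > Si: Al lies to the left of Si in period 3, so the across-period effect alone puts Al larger.
Na > Al: both are in period 3; the period trend gives Na the larger value.
Sr > Na: the two effects oppose for this pair; the down-group effect wins (185 vs 155 pm).
For reference (pm): Be 102, Na 155, Al 126, Si 116, Sr 185.
So from smallest to largest: Be < Si < Al < Na < Sr.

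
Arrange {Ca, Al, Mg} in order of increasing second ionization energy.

Ca < Mg < Al

Consider each +1 ion: Ca⁺ still has 1 valence electron; Al⁺ still has 2 valence electrons; Mg⁺ still has 1 valence electron.
All are still removing valence electrons, so compare the +1 ions as you would atoms: IE_2 generally rises across a period (higher Z_eff) and falls down a group (larger shell), subject to the usual subshell exceptions.
Valence configurations: Ca⁺ [Ar]4s¹, Al⁺ [Ne]3s², Mg⁺ [Ne]3s¹.
Approximate IE_2 values (kJ/mol): Ca 1145, Al 1817, Mg 1451.
Overall IE_2 order: Ca < Mg < Al.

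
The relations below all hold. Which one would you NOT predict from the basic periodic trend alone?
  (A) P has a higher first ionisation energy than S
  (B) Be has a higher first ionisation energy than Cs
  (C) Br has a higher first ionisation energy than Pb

(A)

The general trend: first ionisation energy increases across a period and decreases down a group.
(A) P (period 3, group 15) vs S (period 3, group 16): the stated order contradicts the simple trend.
(B) Be (period 2, group 2) vs Cs (period 6, group 1): the stated order agrees with the simple trend.
(C) Br (period 4, group 17) vs Pb (period 6, group 14): the stated order agrees with the simple trend.
The exception is (A): S (3p⁴) ionizes more easily than half-filled P (3p³) because the paired 3p electron in S is pushed out by e⁻–e⁻ repulsion.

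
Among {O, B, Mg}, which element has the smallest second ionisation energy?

The second ionization energy removes an electron from the +1 ion. For each element: O⁺ still has 5 valence electrons; B⁺ still has 2 valence electrons; Mg⁺ still has 1 valence electron.
All are still removing valence electrons, so compare the +1 ions as you would atoms: IE_2 generally rises across a period (higher Z_eff) and falls down a group (larger shell), subject to the usual subshell exceptions.
Valence configurations: O⁺ [He]2s²2p³, B⁺ [He]2s², Mg⁺ [Ne]3s¹.
Tabulated IE_2 (kJ/mol): O 3388, B 2427, Mg 1451.
Hence IE_2: Mg < B < O.

Mg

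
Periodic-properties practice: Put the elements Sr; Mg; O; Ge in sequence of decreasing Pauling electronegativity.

Atoms toward the upper right of the periodic table pull bonding electrons most strongly.
Neither a single period nor a single group — weigh both effects.
Mg > Sr: Mg sits above Sr in group 2, so the down-group effect alone puts Mg higher.
Ge > Mg: the two effects oppose for this pair; the across-period effect wins (2.01 vs 1.31).
O > Ge: both effects reinforce here, so O is clearly the higher of the two.
Tabulated electronegativity (Pauling): O 3.44, Mg 1.31, Ge 2.01, Sr 0.95.
So from highest to lowest: O > Ge > Mg > Sr.

O, Ge, Mg, Sr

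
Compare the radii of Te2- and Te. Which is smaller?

Forming Te2- adds 2 electrons to Te. More electron–electron repulsion in the same shell, with unchanged nuclear charge, lets the cloud expand.
An anion is larger than its parent atom: Te2- > Te.

Te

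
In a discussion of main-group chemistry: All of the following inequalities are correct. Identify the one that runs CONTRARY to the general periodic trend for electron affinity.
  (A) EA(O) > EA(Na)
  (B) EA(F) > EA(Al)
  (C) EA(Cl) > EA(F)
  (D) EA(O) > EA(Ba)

The general trend: electron affinity increases across a period and decreases down a group.
(A) O (period 2, group 16) vs Na (period 3, group 1): the stated order agrees with the simple trend.
(B) F (period 2, group 17) vs Al (period 3, group 13): the stated order agrees with the simple trend.
(C) Cl (period 3, group 17) vs F (period 2, group 17): the stated order contradicts the simple trend.
(D) O (period 2, group 16) vs Ba (period 6, group 2): the stated order agrees with the simple trend.
The exception is (C): F's small 2p subshell makes the incoming electron feel strong e⁻–e⁻ repulsion, so Cl actually releases more energy on gaining an electron.

(C)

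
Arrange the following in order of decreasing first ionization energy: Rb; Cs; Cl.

Cl is in period 3, group 17; Rb is in period 5, group 1; Cs is in period 6, group 1.
Across a period the outer electron is held more tightly (higher IE₁); down a group it sits in a higher shell, more shielded, and comes off more easily.
Neither a single period nor a single group — weigh both effects.
Rb > Cs: they share group 1; the group trend gives Rb the larger value.
Cl > Rb: relative to Rb, both the across-period and down-group shifts push Cl's first ionization energy up.
For reference (kJ/mol): Cl 1251, Rb 403, Cs 376.
So from highest to lowest: Cl > Rb > Cs.

Cl > Rb > Cs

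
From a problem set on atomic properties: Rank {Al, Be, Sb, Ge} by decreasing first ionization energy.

Be is in period 2, group 2; Al is in period 3, group 13; Ge is in period 4, group 14; Sb is in period 5, group 15.
IE₁ increases left→right with effective nuclear charge and decreases top→bottom as the valence shell moves farther out.
A diagonal step moves right (one effect) and down (the opposite effect) at once.
Ge > Al: period and group pull opposite ways; the across-period shift dominates (762 vs 578 kJ/mol).
Sb > Ge: the two effects oppose for this pair; the across-period effect wins (831 vs 762 kJ/mol).
Be > Sb: the two effects oppose for this pair; the down-group effect wins (900 vs 831 kJ/mol).
Approximate values (kJ/mol): Be 900, Al 578, Ge 762, Sb 831.
So from highest to lowest: Be > Sb > Ge > Al.

Be > Sb > Ge > Al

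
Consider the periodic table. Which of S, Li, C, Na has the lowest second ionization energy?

Consider each +1 ion: S⁺ still has 5 valence electrons; Li⁺ is the bare [He] core; C⁺ still has 3 valence electrons; Na⁺ is the bare [Ne] core.
Core electrons are held far more tightly than valence electrons, so Na and Li top the IE_2 order.
Valence configurations: S⁺ [Ne]3s²3p³, C⁺ [He]2s²2p¹.
The numbers (kJ/mol): S 2252, Li 7298, C 2353, Na 4562.
Overall IE_2 order: S < C < Na < Li.

S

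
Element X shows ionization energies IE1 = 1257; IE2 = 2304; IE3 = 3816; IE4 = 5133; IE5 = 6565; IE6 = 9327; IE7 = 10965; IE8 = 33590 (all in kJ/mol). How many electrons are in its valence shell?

7

Look for the largest jump between consecutive ionization energies: IE8/IE7 ≈ 3.1, far larger than any earlier ratio.
That jump marks the point where a core electron is being removed. So the atom has 7 valence electrons.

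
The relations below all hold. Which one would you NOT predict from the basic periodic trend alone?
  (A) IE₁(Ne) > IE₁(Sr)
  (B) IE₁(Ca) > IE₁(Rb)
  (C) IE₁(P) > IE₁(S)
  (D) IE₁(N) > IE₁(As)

The general trend: first ionization energy increases across a period and decreases down a group.
(A) Ne (period 2, group 18) vs Sr (period 5, group 2): the stated order agrees with the simple trend.
(B) Ca (period 4, group 2) vs Rb (period 5, group 1): the stated order agrees with the simple trend.
(C) P (period 3, group 15) vs S (period 3, group 16): the stated order contradicts the simple trend.
(D) N (period 2, group 15) vs As (period 4, group 15): the stated order agrees with the simple trend.
The exception is (C): S (3p⁴) ionizes more easily than half-filled P (3p³) because the paired 3p electron in S is pushed out by e⁻–e⁻ repulsion.

(C)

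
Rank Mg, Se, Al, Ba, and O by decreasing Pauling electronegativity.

O is in period 2, group 16; Mg is in period 3, group 2; Al is in period 3, group 13; Se is in period 4, group 16; Ba is in period 6, group 2.
EN rises left→right (higher Z_eff, smaller atoms) and falls top→bottom (larger, more shielded atoms).
These span different periods and groups, so the two trends combine.
Mg > Ba: they share group 2; the group trend gives Mg the larger value.
Al > Mg: Al lies to the right of Mg in period 3, so the across-period effect alone puts Al higher.
Se > Al: period and group pull opposite ways; the across-period shift dominates (2.55 vs 1.61).
O > Se: they share group 16; the group trend gives O the larger value.
For reference (Pauling): O 3.44, Mg 1.31, Al 1.61, Se 2.55, Ba 0.89.
So from highest to lowest: O > Se > Al > Mg > Ba.

O > Se > Al > Mg > Ba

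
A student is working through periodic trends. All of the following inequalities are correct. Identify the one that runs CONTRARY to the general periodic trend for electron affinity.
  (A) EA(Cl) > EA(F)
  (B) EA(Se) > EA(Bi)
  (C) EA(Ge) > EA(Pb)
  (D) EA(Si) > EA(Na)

The general trend: electron affinity increases across a period and decreases down a group.
(A) Cl (period 3, group 17) vs F (period 2, group 17): the stated order contradicts the simple trend.
(B) Se (period 4, group 16) vs Bi (period 6, group 15): the stated order agrees with the simple trend.
(C) Ge (period 4, group 14) vs Pb (period 6, group 14): the stated order agrees with the simple trend.
(D) Si (period 3, group 14) vs Na (period 3, group 1): the stated order agrees with the simple trend.
The exception is (A): F's small 2p subshell makes the incoming electron feel strong e⁻–e⁻ repulsion, so Cl actually releases more energy on gaining an electron.

(A)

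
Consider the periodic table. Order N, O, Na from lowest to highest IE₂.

N, O, Na

Consider each +1 ion: N⁺ still has 4 valence electrons; O⁺ still has 5 valence electrons; Na⁺ is the bare [Ne] core.
Pulling an electron out of a noble-gas core costs far more than removing a remaining valence electron, so Na sits at the high end of IE_2.
Valence configurations: N⁺ [He]2s²2p², O⁺ [He]2s²2p³.
Approximate IE_2 values (kJ/mol): N 2856, O 3388, Na 4562.
Putting it together, IE_2: N < O < Na.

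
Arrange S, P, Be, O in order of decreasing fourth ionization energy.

IE_4 is the cost of taking one more electron from the +3 cation: S³⁺ still has 3 valence electrons; P³⁺ still has 2 valence electrons; Be³⁺ is already 1 electron into the core; O³⁺ still has 3 valence electrons.
Core electrons are held far more tightly than valence electrons, so Be tops the IE_4 order.
Valence configurations: S³⁺ [Ne]3s²3p¹, P³⁺ [Ne]3s², O³⁺ [He]2s²2p¹.
S³⁺ loses a lone 3p electron whereas P³⁺ must break into a filled 3s² pair, so IE_4(P) > IE_4(S) even though S has the higher nuclear charge.
Tabulated IE_4 (kJ/mol): S 4556, P 4964, Be 21007, O 7469.
Hence IE_4: S < P < O < Be.

Be, O, P, S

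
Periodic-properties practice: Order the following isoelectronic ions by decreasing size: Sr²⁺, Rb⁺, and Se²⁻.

Se²⁻ > Rb⁺ > Sr²⁺

All of these have 36 electrons, so size is governed by nuclear charge alone: the more protons, the stronger the pull on the same electron cloud, and the smaller the ion.
Nuclear charges: Sr²⁺ (Z=38), Rb⁺ (Z=37), Se²⁻ (Z=34).
Largest to smallest: Se²⁻ > Rb⁺ > Sr²⁺.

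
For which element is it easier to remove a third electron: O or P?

P

After 2 electrons have been removed, what remains? O²⁺ still has 4 valence electrons; P²⁺ still has 3 valence electrons.
All are still removing valence electrons, so compare the +2 ions as you would atoms: IE_3 generally rises across a period (higher Z_eff) and falls down a group (larger shell), subject to the usual subshell exceptions.
Valence configurations: O²⁺ [He]2s²2p², P²⁺ [Ne]3s²3p¹.
Approximate IE_3 values (kJ/mol): O 5300, P 2914.
So the third ionization energies run P < O.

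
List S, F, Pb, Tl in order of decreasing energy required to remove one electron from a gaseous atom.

F > S > Pb > Tl

F is in period 2, group 17; S is in period 3, group 16; Tl is in period 6, group 13; Pb is in period 6, group 14.
Across a period the outer electron is held more tightly (higher IE₁); down a group it sits in a higher shell, more shielded, and comes off more easily.
These span different periods and groups, so the two trends combine.
Pb > Tl: both are in period 6; the period trend gives Pb the larger value.
S > Pb: relative to Pb, both the across-period and down-group shifts push S's first ionization energy up.
F > S: relative to S, both the across-period and down-group shifts push F's first ionization energy up.
Tabulated first ionization energy (kJ/mol): F 1681, S 1000, Tl 589, Pb 716.
So from highest to lowest: F > S > Pb > Tl.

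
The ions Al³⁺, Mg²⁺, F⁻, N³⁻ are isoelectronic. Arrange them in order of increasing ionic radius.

Al³⁺ < Mg²⁺ < F⁻ < N³⁻

All of these have 10 electrons, so size is governed by nuclear charge alone: the more protons, the stronger the pull on the same electron cloud, and the smaller the ion.
Nuclear charges: Al³⁺ (Z=13), Mg²⁺ (Z=12), F⁻ (Z=9), N³⁻ (Z=7).
Smallest to largest: Al³⁺ < Mg²⁺ < F⁻ < N³⁻.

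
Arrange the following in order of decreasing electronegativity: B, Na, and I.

B is in period 2, group 13; Na is in period 3, group 1; I is in period 5, group 17.
Smaller atoms with higher effective nuclear charge are more electronegative.
These span different periods and groups, so the two trends combine.
B > Na: relative to Na, both the across-period and down-group shifts push B's electronegativity up.
I > B: the two effects oppose for this pair; the across-period effect wins (2.66 vs 2.04).
For reference (Pauling): B 2.04, Na 0.93, I 2.66.
So from highest to lowest: I > B > Na.

I, B, Na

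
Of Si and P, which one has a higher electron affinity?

Si

Electron affinity generally becomes more exothermic across a period toward the halogens and less exothermic down a group.
All lie in period 3; the across-period trend (electron affinity increases left to right) applies, with the exception below.
Note the exception: Si has a higher electron affinity than P, contrary to the simple trend — adding an electron to P's half-filled 3p³ is unfavourable, so Si (3p²) has the more exothermic EA.
For reference (kJ/mol): Si 134, P 72.
So Si has the higher electron affinity (Si > P).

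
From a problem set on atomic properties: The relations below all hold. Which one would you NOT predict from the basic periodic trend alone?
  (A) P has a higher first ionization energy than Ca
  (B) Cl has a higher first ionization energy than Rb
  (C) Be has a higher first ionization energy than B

(C)

The general trend: first ionization energy increases across a period and decreases down a group.
(A) P (period 3, group 15) vs Ca (period 4, group 2): the stated order agrees with the simple trend.
(B) Cl (period 3, group 17) vs Rb (period 5, group 1): the stated order agrees with the simple trend.
(C) Be (period 2, group 2) vs B (period 2, group 13): the stated order contradicts the simple trend.
The exception is (C): removing B's lone 2p electron is easier than breaking Be's filled 2s².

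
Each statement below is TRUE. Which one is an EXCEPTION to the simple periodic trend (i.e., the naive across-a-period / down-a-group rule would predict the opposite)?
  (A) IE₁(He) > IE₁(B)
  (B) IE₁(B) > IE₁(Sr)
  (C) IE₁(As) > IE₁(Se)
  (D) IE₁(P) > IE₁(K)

(C)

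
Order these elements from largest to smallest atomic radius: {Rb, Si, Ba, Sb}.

Rb, Ba, Sb, Si

Si is in period 3, group 14; Rb is in period 5, group 1; Sb is in period 5, group 15; Ba is in period 6, group 2.
Radius decreases left→right (rising Z_eff, same n) and increases top→bottom (higher n).
Neither a single period nor a single group — weigh both effects.
Sb > Si: period and group pull opposite ways; the down-group shift dominates (140 vs 116 pm).
Ba > Sb: both effects reinforce here, so Ba is clearly the larger of the two.
Rb > Ba: period and group pull opposite ways; the across-period shift dominates (210 vs 196 pm).
Tabulated atomic radius (pm): Si 116, Rb 210, Sb 140, Ba 196.
So from largest to smallest: Rb > Ba > Sb > Si.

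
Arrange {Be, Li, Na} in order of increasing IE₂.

Be < Na < Li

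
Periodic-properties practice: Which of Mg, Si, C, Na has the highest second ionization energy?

Na

Consider each +1 ion: Mg⁺ still has 1 valence electron; Si⁺ still has 3 valence electrons; C⁺ still has 3 valence electrons; Na⁺ is the bare [Ne] core.
Breaking into a closed-shell core is much more expensive than removing a leftover valence electron — Na has the largest IE_2 here.
Valence configurations: Mg⁺ [Ne]3s¹, Si⁺ [Ne]3s²3p¹, C⁺ [He]2s²2p¹.
The numbers (kJ/mol): Mg 1451, Si 1577, C 2353, Na 4562.
Overall IE_2 order: Mg < Si < C < Na.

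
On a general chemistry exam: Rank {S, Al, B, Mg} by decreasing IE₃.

After 2 electrons have been removed, what remains? S²⁺ still has 4 valence electrons; Al²⁺ still has 1 valence electron; B²⁺ still has 1 valence electron; Mg²⁺ is the bare [Ne] core.
Breaking into a closed-shell core is much more expensive than removing a leftover valence electron — Mg has the largest IE_3 here.
Valence configurations: S²⁺ [Ne]3s²3p², Al²⁺ [Ne]3s¹, B²⁺ [He]2s¹.
Tabulated IE_3 (kJ/mol): S 3357, Al 2745, B 3660, Mg 7733.
Overall IE_3 order: Al < S < B < Mg.

Mg > B > S > Al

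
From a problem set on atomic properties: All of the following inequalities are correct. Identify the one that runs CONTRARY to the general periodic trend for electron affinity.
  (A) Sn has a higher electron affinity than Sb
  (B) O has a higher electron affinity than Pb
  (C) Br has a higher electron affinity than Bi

(A)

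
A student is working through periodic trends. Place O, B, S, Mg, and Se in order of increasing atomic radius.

O < B < S < Se < Mg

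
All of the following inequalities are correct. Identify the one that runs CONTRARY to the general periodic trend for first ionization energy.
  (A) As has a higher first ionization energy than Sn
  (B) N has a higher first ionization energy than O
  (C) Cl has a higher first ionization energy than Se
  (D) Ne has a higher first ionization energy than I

The general trend: first ionization energy increases across a period and decreases down a group.
(A) As (period 4, group 15) vs Sn (period 5, group 14): the stated order agrees with the simple trend.
(B) N (period 2, group 15) vs O (period 2, group 16): the stated order contradicts the simple trend.
(C) Cl (period 3, group 17) vs Se (period 4, group 16): the stated order agrees with the simple trend.
(D) Ne (period 2, group 18) vs I (period 5, group 17): the stated order agrees with the simple trend.
The exception is (B): pairing an electron in O's 2p⁴ costs repulsion energy, so O ionizes more easily than half-filled N (2p³).

(B)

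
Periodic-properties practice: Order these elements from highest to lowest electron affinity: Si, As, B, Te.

Te > Si > As > B

B is in period 2, group 13; Si is in period 3, group 14; As is in period 4, group 15; Te is in period 5, group 16.
EA tends to increase across a period and decrease down a group, though the pattern is less regular than for IE or radius.
These sit on a diagonal, where the across-period and down-group effects partly cancel.
As > B: period and group pull opposite ways; the across-period shift dominates (78 vs 27 kJ/mol).
Si > As: period and group pull opposite ways; the down-group shift dominates (134 vs 78 kJ/mol).
Te > Si: period and group pull opposite ways; the across-period shift dominates (190 vs 134 kJ/mol).
Approximate values (kJ/mol): B 27, Si 134, As 78, Te 190.
So from highest to lowest: Te > Si > As > B.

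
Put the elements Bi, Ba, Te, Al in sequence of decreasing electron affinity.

Electron affinity generally becomes more exothermic across a period toward the halogens and less exothermic down a group.
Here both period and group differ, so the two effects have to be weighed against each other.
Al > Ba: relative to Ba, both the across-period and down-group shifts push Al's electron affinity up.
Bi > Al: period and group pull opposite ways; the across-period shift dominates (91 vs 42 kJ/mol).
Te > Bi: relative to Bi, both the across-period and down-group shifts push Te's electron affinity up.
Approximate values (kJ/mol): Al 42, Te 190, Ba 14, Bi 91.
So from highest to lowest: Te > Bi > Al > Ba.

Te, Bi, Al, Ba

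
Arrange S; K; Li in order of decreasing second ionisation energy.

IE_2 is the cost of taking one more electron from the +1 cation: S⁺ still has 5 valence electrons; K⁺ is the bare [Ar] core; Li⁺ is the bare [He] core.
Pulling an electron out of a noble-gas core costs far more than removing a remaining valence electron, so K and Li sit at the high end of IE_2.
Tabulated IE_2 (kJ/mol): S 2252, K 3052, Li 7298.
Putting it together, IE_2: S < K < Li.

Li > K > S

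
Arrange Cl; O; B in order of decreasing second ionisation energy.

After 1 electron has been removed, what remains? Cl⁺ still has 6 valence electrons; O⁺ still has 5 valence electrons; B⁺ still has 2 valence electrons.
All are still removing valence electrons, so compare the +1 ions as you would atoms: IE_2 generally rises across a period (higher Z_eff) and falls down a group (larger shell), subject to the usual subshell exceptions.
Valence configurations: Cl⁺ [Ne]3s²3p⁴, O⁺ [He]2s²2p³, B⁺ [He]2s².
Approximate IE_2 values (kJ/mol): Cl 2298, O 3388, B 2427.
So the second ionization energies run Cl < B < O.

O > B > Cl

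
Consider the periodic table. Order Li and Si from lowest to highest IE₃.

Si < Li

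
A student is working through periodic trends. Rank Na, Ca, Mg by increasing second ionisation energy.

IE_2 is the cost of taking one more electron from the +1 cation: Na⁺ is the bare [Ne] core; Ca⁺ still has 1 valence electron; Mg⁺ still has 1 valence electron.
Core electrons are held far more tightly than valence electrons, so Na tops the IE_2 order.
Valence configurations: Ca⁺ [Ar]4s¹, Mg⁺ [Ne]3s¹.
The numbers (kJ/mol): Na 4562, Ca 1145, Mg 1451.
Putting it together, IE_2: Ca < Mg < Na.

Ca < Mg < Na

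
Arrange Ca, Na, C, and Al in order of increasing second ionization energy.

Ca < Al < C < Na

Consider each +1 ion: Ca⁺ still has 1 valence electron; Na⁺ is the bare [Ne] core; C⁺ still has 3 valence electrons; Al⁺ still has 2 valence electrons.
Core electrons are held far more tightly than valence electrons, so Na tops the IE_2 order.
Valence configurations: Ca⁺ [Ar]4s¹, C⁺ [He]2s²2p¹, Al⁺ [Ne]3s².
Approximate IE_2 values (kJ/mol): Ca 1145, Na 4562, C 2353, Al 1817.
Hence IE_2: Ca < Al < C < Na.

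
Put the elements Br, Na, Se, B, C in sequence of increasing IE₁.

Na < B < Se < C < Br

IE₁ increases left→right with effective nuclear charge and decreases top→bottom as the valence shell moves farther out.
These span different periods and groups, so the two trends combine.
B > Na: relative to Na, both the across-period and down-group shifts push B's first ionization energy up.
Se > B: period and group pull opposite ways; the across-period shift dominates (941 vs 801 kJ/mol).
C > Se: period and group pull opposite ways; the down-group shift dominates (1086 vs 941 kJ/mol).
Br > C: period and group pull opposite ways; the across-period shift dominates (1140 vs 1086 kJ/mol).
For reference (kJ/mol): B 801, C 1086, Na 496, Se 941, Br 1140.
So from lowest to highest: Na < B < Se < C < Br.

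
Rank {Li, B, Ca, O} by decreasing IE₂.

Consider each +1 ion: Li⁺ is the bare [He] core; B⁺ still has 2 valence electrons; Ca⁺ still has 1 valence electron; O⁺ still has 5 valence electrons.
Pulling an electron out of a noble-gas core costs far more than removing a remaining valence electron, so Li sits at the high end of IE_2.
Valence configurations: B⁺ [He]2s², Ca⁺ [Ar]4s¹, O⁺ [He]2s²2p³.
The numbers (kJ/mol): Li 7298, B 2427, Ca 1145, O 3388.
So the second ionization energies run Ca < B < O < Li.

Li, O, B, Ca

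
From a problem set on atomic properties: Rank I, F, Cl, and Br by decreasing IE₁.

Across a period the outer electron is held more tightly (higher IE₁); down a group it sits in a higher shell, more shielded, and comes off more easily.
All are in group 17, so first ionization energy increases up the group.
So from highest to lowest: F > Cl > Br > I.

F > Cl > Br > I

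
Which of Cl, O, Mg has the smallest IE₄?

Consider each +3 ion: Cl³⁺ still has 4 valence electrons; O³⁺ still has 3 valence electrons; Mg³⁺ is already 1 electron into the core.
Core electrons are held far more tightly than valence electrons, so Mg tops the IE_4 order.
Valence configurations: Cl³⁺ [Ne]3s²3p², O³⁺ [He]2s²2p¹.
The numbers (kJ/mol): Cl 5159, O 7469, Mg 10543.
So the fourth ionization energies run Cl < O < Mg.

Cl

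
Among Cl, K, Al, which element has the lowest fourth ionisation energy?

After 3 electrons have been removed, what remains? Cl³⁺ still has 4 valence electrons; K³⁺ is already 2 electrons into the core; Al³⁺ is the bare [Ne] core.
Breaking into a closed-shell core is much more expensive than removing a leftover valence electron — K and Al have the largest IE_4 here.
The numbers (kJ/mol): Cl 5159, K 5877, Al 11577.
So the fourth ionization energies run Cl < K < Al.

Cl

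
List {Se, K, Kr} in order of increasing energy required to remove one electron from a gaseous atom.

K < Se < Kr

Across a period the outer electron is held more tightly (higher IE₁); down a group it sits in a higher shell, more shielded, and comes off more easily.
All lie in period 4, so first ionization energy increases left to right.
So from lowest to highest: K < Se < Kr.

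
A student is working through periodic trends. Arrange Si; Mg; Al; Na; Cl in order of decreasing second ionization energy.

IE_2 is the cost of taking one more electron from the +1 cation: Si⁺ still has 3 valence electrons; Mg⁺ still has 1 valence electron; Al⁺ still has 2 valence electrons; Na⁺ is the bare [Ne] core; Cl⁺ still has 6 valence electrons.
Breaking into a closed-shell core is much more expensive than removing a leftover valence electron — Na has the largest IE_2 here.
Valence configurations: Si⁺ [Ne]3s²3p¹, Mg⁺ [Ne]3s¹, Al⁺ [Ne]3s², Cl⁺ [Ne]3s²3p⁴.
Si⁺ loses a lone 3p electron whereas Al⁺ must break into a filled 3s² pair, so IE_2(Al) > IE_2(Si) even though Si has the higher nuclear charge.
The numbers (kJ/mol): Si 1577, Mg 1451, Al 1817, Na 4562, Cl 2298.
Overall IE_2 order: Mg < Si < Al < Cl < Na.

Na > Cl > Al > Si > Mg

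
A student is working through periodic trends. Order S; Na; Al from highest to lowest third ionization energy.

After 2 electrons have been removed, what remains? S²⁺ still has 4 valence electrons; Na²⁺ is already 1 electron into the core; Al²⁺ still has 1 valence electron.
Core electrons are held far more tightly than valence electrons, so Na tops the IE_3 order.
Valence configurations: S²⁺ [Ne]3s²3p², Al²⁺ [Ne]3s¹.
The numbers (kJ/mol): S 3357, Na 6910, Al 2745.
So the third ionization energies run Al < S < Na.

Na > S > Al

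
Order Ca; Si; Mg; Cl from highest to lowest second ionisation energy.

Cl > Si > Mg > Ca

The second ionization energy removes an electron from the +1 ion. For each element: Ca⁺ still has 1 valence electron; Si⁺ still has 3 valence electrons; Mg⁺ still has 1 valence electron; Cl⁺ still has 6 valence electrons.
All are still removing valence electrons, so compare the +1 ions as you would atoms: IE_2 generally rises across a period (higher Z_eff) and falls down a group (larger shell), subject to the usual subshell exceptions.
Valence configurations: Ca⁺ [Ar]4s¹, Si⁺ [Ne]3s²3p¹, Mg⁺ [Ne]3s¹, Cl⁺ [Ne]3s²3p⁴.
The numbers (kJ/mol): Ca 1145, Si 1577, Mg 1451, Cl 2298.
Hence IE_2: Ca < Mg < Si < Cl.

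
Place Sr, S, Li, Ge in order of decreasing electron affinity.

S > Ge > Li > Sr

Electron affinity generally becomes more exothermic across a period toward the halogens and less exothermic down a group.
Here both period and group differ, so the two effects have to be weighed against each other.
Li > Sr: the two effects oppose for this pair; the down-group effect wins (60 vs 5 kJ/mol).
Ge > Li: the two effects oppose for this pair; the across-period effect wins (119 vs 60 kJ/mol).
S > Ge: relative to Ge, both the across-period and down-group shifts push S's electron affinity up.
For reference (kJ/mol): Li 60, S 200, Ge 119, Sr 5.
So from highest to lowest: S > Ge > Li > Sr.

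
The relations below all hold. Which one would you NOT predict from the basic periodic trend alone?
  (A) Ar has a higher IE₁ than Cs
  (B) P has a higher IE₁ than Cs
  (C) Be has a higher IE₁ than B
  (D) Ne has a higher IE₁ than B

(C)

The general trend: IE₁ increases across a period and decreases down a group.
(A) Ar (period 3, group 18) vs Cs (period 6, group 1): the stated order agrees with the simple trend.
(B) P (period 3, group 15) vs Cs (period 6, group 1): the stated order agrees with the simple trend.
(C) Be (period 2, group 2) vs B (period 2, group 13): the stated order contradicts the simple trend.
(D) Ne (period 2, group 18) vs B (period 2, group 13): the stated order agrees with the simple trend.
The exception is (C): removing B's lone 2p electron is easier than breaking Be's filled 2s².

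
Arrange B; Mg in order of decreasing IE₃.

IE_3 is the cost of taking one more electron from the +2 cation: B²⁺ still has 1 valence electron; Mg²⁺ is the bare [Ne] core.
Pulling an electron out of a noble-gas core costs far more than removing a remaining valence electron, so Mg sits at the high end of IE_3.
Tabulated IE_3 (kJ/mol): B 3660, Mg 7733.
Overall IE_3 order: B < Mg.

Mg > B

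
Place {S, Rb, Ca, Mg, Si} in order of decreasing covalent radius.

Rb > Ca > Mg > Si > S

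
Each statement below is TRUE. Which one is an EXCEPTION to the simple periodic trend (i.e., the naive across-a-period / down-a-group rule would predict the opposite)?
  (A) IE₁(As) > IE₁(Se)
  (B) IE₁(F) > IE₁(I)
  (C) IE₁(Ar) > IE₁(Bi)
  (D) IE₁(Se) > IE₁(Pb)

The general trend: first ionisation energy increases across a period and decreases down a group.
(A) As (period 4, group 15) vs Se (period 4, group 16): the stated order contradicts the simple trend.
(B) F (period 2, group 17) vs I (period 5, group 17): the stated order agrees with the simple trend.
(C) Ar (period 3, group 18) vs Bi (period 6, group 15): the stated order agrees with the simple trend.
(D) Se (period 4, group 16) vs Pb (period 6, group 14): the stated order agrees with the simple trend.
The exception is (A): Se (4p⁴) ionizes more easily than half-filled As (4p³).

(A)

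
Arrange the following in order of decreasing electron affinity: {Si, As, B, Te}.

Atoms with high Z_eff and room in the valence shell (especially the halogens) have the most exothermic electron affinities.
These sit on a diagonal, where the across-period and down-group effects partly cancel.
As > B: the two effects oppose for this pair; the across-period effect wins (78 vs 27 kJ/mol).
Si > As: period and group pull opposite ways; the down-group shift dominates (134 vs 78 kJ/mol).
Te > Si: the two effects oppose for this pair; the across-period effect wins (190 vs 134 kJ/mol).
Tabulated electron affinity (kJ/mol): B 27, Si 134, As 78, Te 190.
So from highest to lowest: Te > Si > As > B.

Te, Si, As, B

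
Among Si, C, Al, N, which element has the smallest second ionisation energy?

Si

After 1 electron has been removed, what remains? Si⁺ still has 3 valence electrons; C⁺ still has 3 valence electrons; Al⁺ still has 2 valence electrons; N⁺ still has 4 valence electrons.
All are still removing valence electrons, so compare the +1 ions as you would atoms: IE_2 generally rises across a period (higher Z_eff) and falls down a group (larger shell), subject to the usual subshell exceptions.
Valence configurations: Si⁺ [Ne]3s²3p¹, C⁺ [He]2s²2p¹, Al⁺ [Ne]3s², N⁺ [He]2s²2p².
Si⁺ loses a lone 3p electron whereas Al⁺ must break into a filled 3s² pair, so IE_2(Al) > IE_2(Si) even though Si has the higher nuclear charge.
The numbers (kJ/mol): Si 1577, C 2353, Al 1817, N 2856.
So the second ionization energies run Si < Al < C < N.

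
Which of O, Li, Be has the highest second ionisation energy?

Li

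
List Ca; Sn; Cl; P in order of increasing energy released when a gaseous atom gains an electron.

Ca, P, Sn, Cl

P is in period 3, group 15; Cl is in period 3, group 17; Ca is in period 4, group 2; Sn is in period 5, group 14.
Atoms with high Z_eff and room in the valence shell (especially the halogens) have the most exothermic electron affinities.
These span different periods and groups, so the two trends combine.
P > Ca: both effects reinforce here, so P is clearly the higher of the two.
Sn > P: this pair runs against the simple trend — see the exception note.
Cl > Sn: relative to Sn, both the across-period and down-group shifts push Cl's electron affinity up.
Note the exception: Sn has a higher electron affinity than P, contrary to the simple trend — adding an electron to P's half-filled np³ subshell costs electron-pairing energy.
For reference (kJ/mol): P 72, Cl 349, Ca 2, Sn 107.
So from lowest to highest: Ca < P < Sn < Cl.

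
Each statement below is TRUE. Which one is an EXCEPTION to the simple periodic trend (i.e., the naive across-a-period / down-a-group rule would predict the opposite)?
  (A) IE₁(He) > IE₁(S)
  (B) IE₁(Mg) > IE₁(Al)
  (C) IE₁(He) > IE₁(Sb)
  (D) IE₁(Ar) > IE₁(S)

(B)

The general trend: first ionization energy increases across a period and decreases down a group.
(A) He (period 1, group 18) vs S (period 3, group 16): the stated order agrees with the simple trend.
(B) Mg (period 3, group 2) vs Al (period 3, group 13): the stated order contradicts the simple trend.
(C) He (period 1, group 18) vs Sb (period 5, group 15): the stated order agrees with the simple trend.
(D) Ar (period 3, group 18) vs S (period 3, group 16): the stated order agrees with the simple trend.
The exception is (B): Al's single 3p electron is easier to remove than one from Mg's filled 3s².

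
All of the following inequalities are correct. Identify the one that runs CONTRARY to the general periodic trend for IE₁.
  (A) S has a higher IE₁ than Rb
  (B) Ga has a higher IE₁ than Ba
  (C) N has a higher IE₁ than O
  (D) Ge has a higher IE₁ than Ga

(C)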